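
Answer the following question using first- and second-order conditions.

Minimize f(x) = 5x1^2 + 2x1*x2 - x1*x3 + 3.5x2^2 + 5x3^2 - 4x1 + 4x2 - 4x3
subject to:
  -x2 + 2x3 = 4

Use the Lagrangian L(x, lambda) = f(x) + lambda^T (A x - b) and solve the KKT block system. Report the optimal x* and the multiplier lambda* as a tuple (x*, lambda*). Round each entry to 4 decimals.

Form the Lagrangian:
  L(x, lambda) = (1/2) x^T Q x + c^T x + lambda^T (A x - b)
Stationarity (grad_x L = 0): Q x + c + A^T lambda = 0.
Primal feasibility: A x = b.

This gives the KKT block system:
  [ Q   A^T ] [ x     ]   [-c ]
  [ A    0  ] [ lambda ] = [ b ]

Solving the linear system:
  x*      = (0.8086, -1.3908, 1.3046)
  lambda* = (-4.1186)
  f(x*)   = 1.2291

x* = (0.8086, -1.3908, 1.3046), lambda* = (-4.1186)


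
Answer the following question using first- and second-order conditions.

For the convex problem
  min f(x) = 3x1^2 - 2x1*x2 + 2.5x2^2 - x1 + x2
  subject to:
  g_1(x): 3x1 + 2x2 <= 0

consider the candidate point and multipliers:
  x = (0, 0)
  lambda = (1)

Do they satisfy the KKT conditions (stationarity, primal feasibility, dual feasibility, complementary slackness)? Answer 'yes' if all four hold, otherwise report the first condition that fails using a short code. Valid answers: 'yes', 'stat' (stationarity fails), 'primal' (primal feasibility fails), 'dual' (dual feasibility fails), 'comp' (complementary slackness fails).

Gradient of f: grad f(x) = Q x + c = (-1, 1)
Constraint values g_i(x) = a_i^T x - b_i:
  g_1((0, 0)) = 0
Stationarity residual: grad f(x) + sum_i lambda_i a_i = (2, 3)
  -> stationarity FAILS
Primal feasibility (all g_i <= 0): OK
Dual feasibility (all lambda_i >= 0): OK
Complementary slackness (lambda_i * g_i(x) = 0 for all i): OK

Verdict: the first failing condition is stationarity -> stat.

stat


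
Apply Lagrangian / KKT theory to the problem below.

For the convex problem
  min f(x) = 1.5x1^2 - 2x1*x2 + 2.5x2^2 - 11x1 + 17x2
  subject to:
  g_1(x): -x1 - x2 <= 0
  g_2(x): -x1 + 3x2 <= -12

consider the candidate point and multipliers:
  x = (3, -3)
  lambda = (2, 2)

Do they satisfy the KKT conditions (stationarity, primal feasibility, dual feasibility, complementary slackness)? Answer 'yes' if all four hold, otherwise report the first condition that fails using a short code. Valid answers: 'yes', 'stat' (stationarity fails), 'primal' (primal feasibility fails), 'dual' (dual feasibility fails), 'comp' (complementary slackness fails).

Gradient of f: grad f(x) = Q x + c = (4, -4)
Constraint values g_i(x) = a_i^T x - b_i:
  g_1((3, -3)) = 0
  g_2((3, -3)) = 0
Stationarity residual: grad f(x) + sum_i lambda_i a_i = (0, 0)
  -> stationarity OK
Primal feasibility (all g_i <= 0): OK
Dual feasibility (all lambda_i >= 0): OK
Complementary slackness (lambda_i * g_i(x) = 0 for all i): OK

Verdict: yes, KKT holds.

yes


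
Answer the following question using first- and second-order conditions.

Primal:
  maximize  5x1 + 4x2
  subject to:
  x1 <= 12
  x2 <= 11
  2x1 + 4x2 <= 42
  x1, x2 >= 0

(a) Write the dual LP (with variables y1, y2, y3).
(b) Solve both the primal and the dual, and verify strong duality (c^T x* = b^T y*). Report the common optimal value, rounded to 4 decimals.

The standard primal-dual pair for 'max c^T x s.t. A x <= b, x >= 0' is:
  Dual:  min b^T y  s.t.  A^T y >= c,  y >= 0.

So the dual LP is:
  minimize  12y1 + 11y2 + 42y3
  subject to:
    y1 + 2y3 >= 5
    y2 + 4y3 >= 4
    y1, y2, y3 >= 0

Solving the primal: x* = (12, 4.5).
  primal value c^T x* = 78.
Solving the dual: y* = (3, 0, 1).
  dual value b^T y* = 78.
Strong duality: c^T x* = b^T y*. Confirmed.

78


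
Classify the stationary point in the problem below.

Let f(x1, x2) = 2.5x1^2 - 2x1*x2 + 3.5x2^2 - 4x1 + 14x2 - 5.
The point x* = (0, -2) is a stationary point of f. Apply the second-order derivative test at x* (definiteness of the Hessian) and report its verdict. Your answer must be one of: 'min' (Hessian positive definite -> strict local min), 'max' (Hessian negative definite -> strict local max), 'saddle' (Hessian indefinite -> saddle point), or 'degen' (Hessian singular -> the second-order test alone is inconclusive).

Compute the Hessian H = grad^2 f:
  H = [[5, -2], [-2, 7]]
Verify stationarity: grad f(x*) = H x* + g = (0, 0).
Eigenvalues of H: 3.7639, 8.2361.
Both eigenvalues > 0, so H is positive definite -> x* is a strict local min.

min


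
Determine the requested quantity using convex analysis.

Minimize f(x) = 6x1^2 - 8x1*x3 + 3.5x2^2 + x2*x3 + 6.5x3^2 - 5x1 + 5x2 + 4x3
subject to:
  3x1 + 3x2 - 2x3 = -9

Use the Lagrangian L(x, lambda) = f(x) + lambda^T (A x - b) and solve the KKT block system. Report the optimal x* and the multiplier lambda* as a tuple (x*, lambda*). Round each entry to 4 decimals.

Form the Lagrangian:
  L(x, lambda) = (1/2) x^T Q x + c^T x + lambda^T (A x - b)
Stationarity (grad_x L = 0): Q x + c + A^T lambda = 0.
Primal feasibility: A x = b.

This gives the KKT block system:
  [ Q   A^T ] [ x     ]   [-c ]
  [ A    0  ] [ lambda ] = [ b ]

Solving the linear system:
  x*      = (-0.4132, -2.4332, 0.2304)
  lambda* = (3.9339)
  f(x*)   = 13.1137

x* = (-0.4132, -2.4332, 0.2304), lambda* = (3.9339)


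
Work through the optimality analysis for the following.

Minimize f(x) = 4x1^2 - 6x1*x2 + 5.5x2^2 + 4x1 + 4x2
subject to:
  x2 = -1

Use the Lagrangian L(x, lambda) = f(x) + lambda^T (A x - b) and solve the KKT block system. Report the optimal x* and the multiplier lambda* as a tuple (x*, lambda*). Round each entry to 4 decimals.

Form the Lagrangian:
  L(x, lambda) = (1/2) x^T Q x + c^T x + lambda^T (A x - b)
Stationarity (grad_x L = 0): Q x + c + A^T lambda = 0.
Primal feasibility: A x = b.

This gives the KKT block system:
  [ Q   A^T ] [ x     ]   [-c ]
  [ A    0  ] [ lambda ] = [ b ]

Solving the linear system:
  x*      = (-1.25, -1)
  lambda* = (-0.5)
  f(x*)   = -4.75

x* = (-1.25, -1), lambda* = (-0.5)


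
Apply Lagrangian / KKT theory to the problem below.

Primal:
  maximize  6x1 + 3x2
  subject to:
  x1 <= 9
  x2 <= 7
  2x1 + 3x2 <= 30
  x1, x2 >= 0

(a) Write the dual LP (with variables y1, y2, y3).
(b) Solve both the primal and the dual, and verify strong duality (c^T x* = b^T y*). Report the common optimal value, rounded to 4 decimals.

The standard primal-dual pair for 'max c^T x s.t. A x <= b, x >= 0' is:
  Dual:  min b^T y  s.t.  A^T y >= c,  y >= 0.

So the dual LP is:
  minimize  9y1 + 7y2 + 30y3
  subject to:
    y1 + 2y3 >= 6
    y2 + 3y3 >= 3
    y1, y2, y3 >= 0

Solving the primal: x* = (9, 4).
  primal value c^T x* = 66.
Solving the dual: y* = (4, 0, 1).
  dual value b^T y* = 66.
Strong duality: c^T x* = b^T y*. Confirmed.

66


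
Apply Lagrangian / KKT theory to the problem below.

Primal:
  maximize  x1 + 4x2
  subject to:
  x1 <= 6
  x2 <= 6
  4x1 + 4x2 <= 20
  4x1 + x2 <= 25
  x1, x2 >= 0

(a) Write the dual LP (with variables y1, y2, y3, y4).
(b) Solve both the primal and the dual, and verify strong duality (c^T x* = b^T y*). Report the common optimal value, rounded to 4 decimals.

The standard primal-dual pair for 'max c^T x s.t. A x <= b, x >= 0' is:
  Dual:  min b^T y  s.t.  A^T y >= c,  y >= 0.

So the dual LP is:
  minimize  6y1 + 6y2 + 20y3 + 25y4
  subject to:
    y1 + 4y3 + 4y4 >= 1
    y2 + 4y3 + y4 >= 4
    y1, y2, y3, y4 >= 0

Solving the primal: x* = (0, 5).
  primal value c^T x* = 20.
Solving the dual: y* = (0, 0, 1, 0).
  dual value b^T y* = 20.
Strong duality: c^T x* = b^T y*. Confirmed.

20


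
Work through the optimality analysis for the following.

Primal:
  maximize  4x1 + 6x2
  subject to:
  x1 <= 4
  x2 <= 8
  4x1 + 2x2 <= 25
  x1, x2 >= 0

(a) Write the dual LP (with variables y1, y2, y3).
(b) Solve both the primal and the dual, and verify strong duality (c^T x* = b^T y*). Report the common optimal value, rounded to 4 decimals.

The standard primal-dual pair for 'max c^T x s.t. A x <= b, x >= 0' is:
  Dual:  min b^T y  s.t.  A^T y >= c,  y >= 0.

So the dual LP is:
  minimize  4y1 + 8y2 + 25y3
  subject to:
    y1 + 4y3 >= 4
    y2 + 2y3 >= 6
    y1, y2, y3 >= 0

Solving the primal: x* = (2.25, 8).
  primal value c^T x* = 57.
Solving the dual: y* = (0, 4, 1).
  dual value b^T y* = 57.
Strong duality: c^T x* = b^T y*. Confirmed.

57


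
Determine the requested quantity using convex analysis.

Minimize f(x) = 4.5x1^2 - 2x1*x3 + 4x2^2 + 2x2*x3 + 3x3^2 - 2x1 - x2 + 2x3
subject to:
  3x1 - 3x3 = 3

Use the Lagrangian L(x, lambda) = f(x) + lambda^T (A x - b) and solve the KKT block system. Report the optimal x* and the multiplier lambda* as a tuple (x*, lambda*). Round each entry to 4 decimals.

Form the Lagrangian:
  L(x, lambda) = (1/2) x^T Q x + c^T x + lambda^T (A x - b)
Stationarity (grad_x L = 0): Q x + c + A^T lambda = 0.
Primal feasibility: A x = b.

This gives the KKT block system:
  [ Q   A^T ] [ x     ]   [-c ]
  [ A    0  ] [ lambda ] = [ b ]

Solving the linear system:
  x*      = (0.3095, 0.2976, -0.6905)
  lambda* = (-0.7222)
  f(x*)   = -0.0655

x* = (0.3095, 0.2976, -0.6905), lambda* = (-0.7222)


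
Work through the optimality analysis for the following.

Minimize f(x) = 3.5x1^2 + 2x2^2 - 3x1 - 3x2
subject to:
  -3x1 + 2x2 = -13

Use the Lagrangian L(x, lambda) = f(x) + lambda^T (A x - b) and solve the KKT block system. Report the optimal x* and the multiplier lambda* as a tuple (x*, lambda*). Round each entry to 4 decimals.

Form the Lagrangian:
  L(x, lambda) = (1/2) x^T Q x + c^T x + lambda^T (A x - b)
Stationarity (grad_x L = 0): Q x + c + A^T lambda = 0.
Primal feasibility: A x = b.

This gives the KKT block system:
  [ Q   A^T ] [ x     ]   [-c ]
  [ A    0  ] [ lambda ] = [ b ]

Solving the linear system:
  x*      = (2.9062, -2.1406)
  lambda* = (5.7812)
  f(x*)   = 36.4297

x* = (2.9062, -2.1406), lambda* = (5.7812)


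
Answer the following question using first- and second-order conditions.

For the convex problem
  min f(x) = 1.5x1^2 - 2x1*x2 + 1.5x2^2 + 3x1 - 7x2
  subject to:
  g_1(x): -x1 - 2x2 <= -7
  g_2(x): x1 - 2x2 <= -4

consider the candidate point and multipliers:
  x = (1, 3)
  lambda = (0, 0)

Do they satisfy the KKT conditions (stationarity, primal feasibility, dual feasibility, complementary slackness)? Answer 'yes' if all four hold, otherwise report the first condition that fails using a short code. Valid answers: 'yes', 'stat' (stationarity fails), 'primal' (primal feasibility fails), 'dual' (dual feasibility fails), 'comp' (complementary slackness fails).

Gradient of f: grad f(x) = Q x + c = (0, 0)
Constraint values g_i(x) = a_i^T x - b_i:
  g_1((1, 3)) = 0
  g_2((1, 3)) = -1
Stationarity residual: grad f(x) + sum_i lambda_i a_i = (0, 0)
  -> stationarity OK
Primal feasibility (all g_i <= 0): OK
Dual feasibility (all lambda_i >= 0): OK
Complementary slackness (lambda_i * g_i(x) = 0 for all i): OK

Verdict: yes, KKT holds.

yes


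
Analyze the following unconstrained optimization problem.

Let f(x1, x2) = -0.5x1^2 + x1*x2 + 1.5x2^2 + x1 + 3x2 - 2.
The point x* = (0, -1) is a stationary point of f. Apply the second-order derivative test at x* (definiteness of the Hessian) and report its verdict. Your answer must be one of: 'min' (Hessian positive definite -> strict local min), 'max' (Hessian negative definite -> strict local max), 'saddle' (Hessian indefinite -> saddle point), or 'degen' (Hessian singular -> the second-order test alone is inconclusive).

Compute the Hessian H = grad^2 f:
  H = [[-1, 1], [1, 3]]
Verify stationarity: grad f(x*) = H x* + g = (0, 0).
Eigenvalues of H: -1.2361, 3.2361.
Eigenvalues have mixed signs, so H is indefinite -> x* is a saddle point.

saddle


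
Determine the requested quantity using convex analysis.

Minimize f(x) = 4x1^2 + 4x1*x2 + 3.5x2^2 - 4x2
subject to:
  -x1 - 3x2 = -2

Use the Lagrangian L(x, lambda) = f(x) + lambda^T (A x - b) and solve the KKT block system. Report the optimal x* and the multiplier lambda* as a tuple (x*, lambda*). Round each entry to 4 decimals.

Form the Lagrangian:
  L(x, lambda) = (1/2) x^T Q x + c^T x + lambda^T (A x - b)
Stationarity (grad_x L = 0): Q x + c + A^T lambda = 0.
Primal feasibility: A x = b.

This gives the KKT block system:
  [ Q   A^T ] [ x     ]   [-c ]
  [ A    0  ] [ lambda ] = [ b ]

Solving the linear system:
  x*      = (-0.4, 0.8)
  lambda* = (0)
  f(x*)   = -1.6

x* = (-0.4, 0.8), lambda* = (0)


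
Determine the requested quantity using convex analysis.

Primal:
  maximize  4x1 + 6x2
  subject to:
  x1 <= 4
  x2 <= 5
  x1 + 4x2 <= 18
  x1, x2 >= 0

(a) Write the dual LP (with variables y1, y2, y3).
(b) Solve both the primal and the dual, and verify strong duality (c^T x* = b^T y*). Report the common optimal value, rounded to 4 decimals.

The standard primal-dual pair for 'max c^T x s.t. A x <= b, x >= 0' is:
  Dual:  min b^T y  s.t.  A^T y >= c,  y >= 0.

So the dual LP is:
  minimize  4y1 + 5y2 + 18y3
  subject to:
    y1 + y3 >= 4
    y2 + 4y3 >= 6
    y1, y2, y3 >= 0

Solving the primal: x* = (4, 3.5).
  primal value c^T x* = 37.
Solving the dual: y* = (2.5, 0, 1.5).
  dual value b^T y* = 37.
Strong duality: c^T x* = b^T y*. Confirmed.

37


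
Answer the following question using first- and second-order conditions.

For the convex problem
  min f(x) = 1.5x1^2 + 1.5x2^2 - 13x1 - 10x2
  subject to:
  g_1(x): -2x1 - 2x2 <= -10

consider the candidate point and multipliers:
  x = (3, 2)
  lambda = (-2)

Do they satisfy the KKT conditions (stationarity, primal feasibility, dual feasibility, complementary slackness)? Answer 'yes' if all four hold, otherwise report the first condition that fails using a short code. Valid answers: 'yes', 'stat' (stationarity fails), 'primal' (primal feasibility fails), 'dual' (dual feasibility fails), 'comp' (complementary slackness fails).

Gradient of f: grad f(x) = Q x + c = (-4, -4)
Constraint values g_i(x) = a_i^T x - b_i:
  g_1((3, 2)) = 0
Stationarity residual: grad f(x) + sum_i lambda_i a_i = (0, 0)
  -> stationarity OK
Primal feasibility (all g_i <= 0): OK
Dual feasibility (all lambda_i >= 0): FAILS
Complementary slackness (lambda_i * g_i(x) = 0 for all i): OK

Verdict: the first failing condition is dual_feasibility -> dual.

dual


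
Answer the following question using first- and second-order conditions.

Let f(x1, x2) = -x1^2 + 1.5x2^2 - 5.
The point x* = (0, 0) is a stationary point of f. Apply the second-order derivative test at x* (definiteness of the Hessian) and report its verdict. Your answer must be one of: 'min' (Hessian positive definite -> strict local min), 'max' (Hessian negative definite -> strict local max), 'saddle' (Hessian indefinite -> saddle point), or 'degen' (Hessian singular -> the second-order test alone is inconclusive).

Compute the Hessian H = grad^2 f:
  H = [[-2, 0], [0, 3]]
Verify stationarity: grad f(x*) = H x* + g = (0, 0).
Eigenvalues of H: -2, 3.
Eigenvalues have mixed signs, so H is indefinite -> x* is a saddle point.

saddle


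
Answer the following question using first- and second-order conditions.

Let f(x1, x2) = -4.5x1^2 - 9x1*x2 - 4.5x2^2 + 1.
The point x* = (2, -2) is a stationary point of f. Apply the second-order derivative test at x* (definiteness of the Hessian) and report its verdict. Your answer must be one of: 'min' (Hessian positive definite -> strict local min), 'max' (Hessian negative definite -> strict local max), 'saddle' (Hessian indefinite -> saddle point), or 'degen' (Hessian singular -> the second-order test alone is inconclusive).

Compute the Hessian H = grad^2 f:
  H = [[-9, -9], [-9, -9]]
Verify stationarity: grad f(x*) = H x* + g = (0, 0).
Eigenvalues of H: -18, 0.
H has a zero eigenvalue (singular; negative semidefinite but not definite), so H is neither positive definite, negative definite, nor indefinite. The second-order test alone is inconclusive -> degen.
(Indeed, f is constant along the null direction of H through x*, so x* is not a strict local extremum.)

degen


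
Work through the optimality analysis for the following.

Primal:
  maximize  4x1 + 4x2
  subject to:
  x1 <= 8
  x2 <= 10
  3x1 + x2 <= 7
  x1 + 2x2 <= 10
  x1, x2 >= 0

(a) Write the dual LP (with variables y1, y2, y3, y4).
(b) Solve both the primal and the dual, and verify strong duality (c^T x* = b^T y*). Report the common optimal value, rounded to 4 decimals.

The standard primal-dual pair for 'max c^T x s.t. A x <= b, x >= 0' is:
  Dual:  min b^T y  s.t.  A^T y >= c,  y >= 0.

So the dual LP is:
  minimize  8y1 + 10y2 + 7y3 + 10y4
  subject to:
    y1 + 3y3 + y4 >= 4
    y2 + y3 + 2y4 >= 4
    y1, y2, y3, y4 >= 0

Solving the primal: x* = (0.8, 4.6).
  primal value c^T x* = 21.6.
Solving the dual: y* = (0, 0, 0.8, 1.6).
  dual value b^T y* = 21.6.
Strong duality: c^T x* = b^T y*. Confirmed.

21.6


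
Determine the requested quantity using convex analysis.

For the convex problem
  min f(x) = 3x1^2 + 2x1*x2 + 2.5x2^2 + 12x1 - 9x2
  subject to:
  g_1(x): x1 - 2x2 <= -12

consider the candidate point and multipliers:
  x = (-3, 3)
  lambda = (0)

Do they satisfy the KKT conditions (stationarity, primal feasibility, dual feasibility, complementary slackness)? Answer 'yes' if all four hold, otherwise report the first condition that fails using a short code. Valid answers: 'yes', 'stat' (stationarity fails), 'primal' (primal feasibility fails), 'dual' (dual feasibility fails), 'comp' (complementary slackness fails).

Gradient of f: grad f(x) = Q x + c = (0, 0)
Constraint values g_i(x) = a_i^T x - b_i:
  g_1((-3, 3)) = 3
Stationarity residual: grad f(x) + sum_i lambda_i a_i = (0, 0)
  -> stationarity OK
Primal feasibility (all g_i <= 0): FAILS
Dual feasibility (all lambda_i >= 0): OK
Complementary slackness (lambda_i * g_i(x) = 0 for all i): OK

Verdict: the first failing condition is primal_feasibility -> primal.

primal


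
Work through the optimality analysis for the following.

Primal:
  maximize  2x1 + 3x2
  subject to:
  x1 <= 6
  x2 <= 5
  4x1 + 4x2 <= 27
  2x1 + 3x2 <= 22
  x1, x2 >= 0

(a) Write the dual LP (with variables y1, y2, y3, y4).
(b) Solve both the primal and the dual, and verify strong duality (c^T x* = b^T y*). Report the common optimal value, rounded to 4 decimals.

The standard primal-dual pair for 'max c^T x s.t. A x <= b, x >= 0' is:
  Dual:  min b^T y  s.t.  A^T y >= c,  y >= 0.

So the dual LP is:
  minimize  6y1 + 5y2 + 27y3 + 22y4
  subject to:
    y1 + 4y3 + 2y4 >= 2
    y2 + 4y3 + 3y4 >= 3
    y1, y2, y3, y4 >= 0

Solving the primal: x* = (1.75, 5).
  primal value c^T x* = 18.5.
Solving the dual: y* = (0, 1, 0.5, 0).
  dual value b^T y* = 18.5.
Strong duality: c^T x* = b^T y*. Confirmed.

18.5


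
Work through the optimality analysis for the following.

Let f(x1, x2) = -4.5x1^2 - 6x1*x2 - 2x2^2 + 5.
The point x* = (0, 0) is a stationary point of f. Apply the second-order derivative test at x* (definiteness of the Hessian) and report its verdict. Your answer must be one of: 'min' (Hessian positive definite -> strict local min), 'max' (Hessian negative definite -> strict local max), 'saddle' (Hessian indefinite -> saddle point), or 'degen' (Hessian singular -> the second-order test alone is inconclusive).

Compute the Hessian H = grad^2 f:
  H = [[-9, -6], [-6, -4]]
Verify stationarity: grad f(x*) = H x* + g = (0, 0).
Eigenvalues of H: -13, 0.
H has a zero eigenvalue (singular; negative semidefinite but not definite), so H is neither positive definite, negative definite, nor indefinite. The second-order test alone is inconclusive -> degen.
(Indeed, f is constant along the null direction of H through x*, so x* is not a strict local extremum.)

degen


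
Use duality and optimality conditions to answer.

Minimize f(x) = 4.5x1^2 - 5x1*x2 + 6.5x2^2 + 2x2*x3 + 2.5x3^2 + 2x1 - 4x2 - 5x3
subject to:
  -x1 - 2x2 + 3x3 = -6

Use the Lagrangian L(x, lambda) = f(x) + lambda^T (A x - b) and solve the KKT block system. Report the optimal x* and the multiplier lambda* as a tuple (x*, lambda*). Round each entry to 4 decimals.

Form the Lagrangian:
  L(x, lambda) = (1/2) x^T Q x + c^T x + lambda^T (A x - b)
Stationarity (grad_x L = 0): Q x + c + A^T lambda = 0.
Primal feasibility: A x = b.

This gives the KKT block system:
  [ Q   A^T ] [ x     ]   [-c ]
  [ A    0  ] [ lambda ] = [ b ]

Solving the linear system:
  x*      = (0.6955, 1.1315, -1.0138)
  lambda* = (2.6021)
  f(x*)   = 8.7734

x* = (0.6955, 1.1315, -1.0138), lambda* = (2.6021)


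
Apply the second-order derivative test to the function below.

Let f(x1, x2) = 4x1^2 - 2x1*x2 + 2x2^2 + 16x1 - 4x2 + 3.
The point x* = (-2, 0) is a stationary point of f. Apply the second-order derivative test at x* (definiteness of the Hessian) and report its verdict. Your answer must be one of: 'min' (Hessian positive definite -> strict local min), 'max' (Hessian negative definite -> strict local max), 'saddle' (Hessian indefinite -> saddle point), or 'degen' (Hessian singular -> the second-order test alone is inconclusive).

Compute the Hessian H = grad^2 f:
  H = [[8, -2], [-2, 4]]
Verify stationarity: grad f(x*) = H x* + g = (0, 0).
Eigenvalues of H: 3.1716, 8.8284.
Both eigenvalues > 0, so H is positive definite -> x* is a strict local min.

min


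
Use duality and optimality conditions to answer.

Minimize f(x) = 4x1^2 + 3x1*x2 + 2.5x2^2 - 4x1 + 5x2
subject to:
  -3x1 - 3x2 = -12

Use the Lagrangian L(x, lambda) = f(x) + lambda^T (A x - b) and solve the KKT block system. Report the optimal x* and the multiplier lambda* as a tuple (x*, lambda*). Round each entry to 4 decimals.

Form the Lagrangian:
  L(x, lambda) = (1/2) x^T Q x + c^T x + lambda^T (A x - b)
Stationarity (grad_x L = 0): Q x + c + A^T lambda = 0.
Primal feasibility: A x = b.

This gives the KKT block system:
  [ Q   A^T ] [ x     ]   [-c ]
  [ A    0  ] [ lambda ] = [ b ]

Solving the linear system:
  x*      = (2.4286, 1.5714)
  lambda* = (6.7143)
  f(x*)   = 39.3571

x* = (2.4286, 1.5714), lambda* = (6.7143)


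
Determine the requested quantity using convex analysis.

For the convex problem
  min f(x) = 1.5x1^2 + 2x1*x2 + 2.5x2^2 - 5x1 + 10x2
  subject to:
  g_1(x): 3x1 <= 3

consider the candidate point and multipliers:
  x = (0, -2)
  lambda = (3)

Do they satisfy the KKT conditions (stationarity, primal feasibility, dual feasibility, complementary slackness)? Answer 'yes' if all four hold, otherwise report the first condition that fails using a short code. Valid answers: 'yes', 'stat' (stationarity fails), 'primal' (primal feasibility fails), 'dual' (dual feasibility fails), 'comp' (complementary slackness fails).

Gradient of f: grad f(x) = Q x + c = (-9, 0)
Constraint values g_i(x) = a_i^T x - b_i:
  g_1((0, -2)) = -3
Stationarity residual: grad f(x) + sum_i lambda_i a_i = (0, 0)
  -> stationarity OK
Primal feasibility (all g_i <= 0): OK
Dual feasibility (all lambda_i >= 0): OK
Complementary slackness (lambda_i * g_i(x) = 0 for all i): FAILS

Verdict: the first failing condition is complementary_slackness -> comp.

comp


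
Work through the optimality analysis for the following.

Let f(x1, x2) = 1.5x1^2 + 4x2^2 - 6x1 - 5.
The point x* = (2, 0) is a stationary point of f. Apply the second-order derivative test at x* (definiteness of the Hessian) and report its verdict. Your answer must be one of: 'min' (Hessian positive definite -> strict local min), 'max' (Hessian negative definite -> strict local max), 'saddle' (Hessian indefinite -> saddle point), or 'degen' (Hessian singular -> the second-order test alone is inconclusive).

Compute the Hessian H = grad^2 f:
  H = [[3, 0], [0, 8]]
Verify stationarity: grad f(x*) = H x* + g = (0, 0).
Eigenvalues of H: 3, 8.
Both eigenvalues > 0, so H is positive definite -> x* is a strict local min.

min


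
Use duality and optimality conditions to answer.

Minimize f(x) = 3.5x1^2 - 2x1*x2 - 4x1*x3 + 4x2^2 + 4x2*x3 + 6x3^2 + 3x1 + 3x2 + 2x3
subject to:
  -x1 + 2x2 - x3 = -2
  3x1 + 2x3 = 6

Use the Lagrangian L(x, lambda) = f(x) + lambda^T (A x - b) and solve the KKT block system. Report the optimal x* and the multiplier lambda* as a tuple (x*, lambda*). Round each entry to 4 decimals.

Form the Lagrangian:
  L(x, lambda) = (1/2) x^T Q x + c^T x + lambda^T (A x - b)
Stationarity (grad_x L = 0): Q x + c + A^T lambda = 0.
Primal feasibility: A x = b.

This gives the KKT block system:
  [ Q   A^T ] [ x     ]   [-c ]
  [ A    0  ] [ lambda ] = [ b ]

Solving the linear system:
  x*      = (1.4802, 0.13, 0.7797)
  lambda* = (-2.099, -4.0272)
  f(x*)   = 13.1776

x* = (1.4802, 0.13, 0.7797), lambda* = (-2.099, -4.0272)


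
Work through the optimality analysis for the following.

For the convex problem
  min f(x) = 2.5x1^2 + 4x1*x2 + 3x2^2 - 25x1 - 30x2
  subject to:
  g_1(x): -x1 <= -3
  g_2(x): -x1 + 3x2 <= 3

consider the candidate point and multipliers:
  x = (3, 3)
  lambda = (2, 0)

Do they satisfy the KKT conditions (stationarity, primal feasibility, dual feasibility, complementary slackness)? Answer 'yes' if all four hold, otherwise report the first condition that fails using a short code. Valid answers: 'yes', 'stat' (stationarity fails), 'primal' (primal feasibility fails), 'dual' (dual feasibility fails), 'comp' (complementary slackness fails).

Gradient of f: grad f(x) = Q x + c = (2, 0)
Constraint values g_i(x) = a_i^T x - b_i:
  g_1((3, 3)) = 0
  g_2((3, 3)) = 3
Stationarity residual: grad f(x) + sum_i lambda_i a_i = (0, 0)
  -> stationarity OK
Primal feasibility (all g_i <= 0): FAILS
Dual feasibility (all lambda_i >= 0): OK
Complementary slackness (lambda_i * g_i(x) = 0 for all i): OK

Verdict: the first failing condition is primal_feasibility -> primal.

primal


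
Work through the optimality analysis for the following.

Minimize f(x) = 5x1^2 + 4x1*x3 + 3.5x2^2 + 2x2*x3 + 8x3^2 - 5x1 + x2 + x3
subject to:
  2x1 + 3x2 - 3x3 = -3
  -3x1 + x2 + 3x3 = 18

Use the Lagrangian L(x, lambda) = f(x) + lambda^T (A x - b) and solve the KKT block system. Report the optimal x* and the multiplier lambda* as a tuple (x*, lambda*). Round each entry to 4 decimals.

Form the Lagrangian:
  L(x, lambda) = (1/2) x^T Q x + c^T x + lambda^T (A x - b)
Stationarity (grad_x L = 0): Q x + c + A^T lambda = 0.
Primal feasibility: A x = b.

This gives the KKT block system:
  [ Q   A^T ] [ x     ]   [-c ]
  [ A    0  ] [ lambda ] = [ b ]

Solving the linear system:
  x*      = (-3.1323, 2.9669, 1.8788)
  lambda* = (-4.3428, -12.4977)
  f(x*)   = 116.2189

x* = (-3.1323, 2.9669, 1.8788), lambda* = (-4.3428, -12.4977)


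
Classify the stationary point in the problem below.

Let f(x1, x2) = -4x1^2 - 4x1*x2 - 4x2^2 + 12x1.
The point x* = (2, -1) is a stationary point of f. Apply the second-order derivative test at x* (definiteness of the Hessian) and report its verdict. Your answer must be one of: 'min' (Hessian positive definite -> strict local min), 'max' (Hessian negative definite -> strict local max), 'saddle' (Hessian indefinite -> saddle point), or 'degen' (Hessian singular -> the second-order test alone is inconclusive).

Compute the Hessian H = grad^2 f:
  H = [[-8, -4], [-4, -8]]
Verify stationarity: grad f(x*) = H x* + g = (0, 0).
Eigenvalues of H: -12, -4.
Both eigenvalues < 0, so H is negative definite -> x* is a strict local max.

max


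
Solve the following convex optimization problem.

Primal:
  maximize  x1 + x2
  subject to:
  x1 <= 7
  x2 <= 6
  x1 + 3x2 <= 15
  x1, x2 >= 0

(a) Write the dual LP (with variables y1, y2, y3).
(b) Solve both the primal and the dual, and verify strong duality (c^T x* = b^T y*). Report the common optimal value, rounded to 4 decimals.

The standard primal-dual pair for 'max c^T x s.t. A x <= b, x >= 0' is:
  Dual:  min b^T y  s.t.  A^T y >= c,  y >= 0.

So the dual LP is:
  minimize  7y1 + 6y2 + 15y3
  subject to:
    y1 + y3 >= 1
    y2 + 3y3 >= 1
    y1, y2, y3 >= 0

Solving the primal: x* = (7, 2.6667).
  primal value c^T x* = 9.6667.
Solving the dual: y* = (0.6667, 0, 0.3333).
  dual value b^T y* = 9.6667.
Strong duality: c^T x* = b^T y*. Confirmed.

9.6667


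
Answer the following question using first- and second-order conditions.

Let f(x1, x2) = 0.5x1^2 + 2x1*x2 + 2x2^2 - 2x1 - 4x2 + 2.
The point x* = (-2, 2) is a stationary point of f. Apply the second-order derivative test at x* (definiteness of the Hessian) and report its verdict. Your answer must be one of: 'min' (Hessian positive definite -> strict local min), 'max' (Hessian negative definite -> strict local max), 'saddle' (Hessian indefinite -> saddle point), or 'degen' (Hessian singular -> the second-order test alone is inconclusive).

Compute the Hessian H = grad^2 f:
  H = [[1, 2], [2, 4]]
Verify stationarity: grad f(x*) = H x* + g = (0, 0).
Eigenvalues of H: 0, 5.
H has a zero eigenvalue (singular; positive semidefinite but not definite), so H is neither positive definite, negative definite, nor indefinite. The second-order test alone is inconclusive -> degen.
(Indeed, f is constant along the null direction of H through x*, so x* is not a strict local extremum.)

degen


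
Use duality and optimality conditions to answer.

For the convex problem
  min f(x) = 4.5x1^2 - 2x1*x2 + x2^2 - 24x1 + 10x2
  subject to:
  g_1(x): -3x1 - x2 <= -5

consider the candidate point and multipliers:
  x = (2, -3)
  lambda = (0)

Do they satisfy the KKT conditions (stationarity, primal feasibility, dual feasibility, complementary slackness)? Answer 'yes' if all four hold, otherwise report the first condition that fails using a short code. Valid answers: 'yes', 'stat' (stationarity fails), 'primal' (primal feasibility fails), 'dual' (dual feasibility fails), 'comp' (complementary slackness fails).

Gradient of f: grad f(x) = Q x + c = (0, 0)
Constraint values g_i(x) = a_i^T x - b_i:
  g_1((2, -3)) = 2
Stationarity residual: grad f(x) + sum_i lambda_i a_i = (0, 0)
  -> stationarity OK
Primal feasibility (all g_i <= 0): FAILS
Dual feasibility (all lambda_i >= 0): OK
Complementary slackness (lambda_i * g_i(x) = 0 for all i): OK

Verdict: the first failing condition is primal_feasibility -> primal.

primal


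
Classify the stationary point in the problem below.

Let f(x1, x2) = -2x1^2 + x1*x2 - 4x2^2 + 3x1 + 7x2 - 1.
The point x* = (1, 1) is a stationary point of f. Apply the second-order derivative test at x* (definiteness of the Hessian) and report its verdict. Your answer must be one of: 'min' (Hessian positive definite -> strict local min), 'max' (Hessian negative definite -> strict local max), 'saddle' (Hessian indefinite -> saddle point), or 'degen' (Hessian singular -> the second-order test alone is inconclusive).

Compute the Hessian H = grad^2 f:
  H = [[-4, 1], [1, -8]]
Verify stationarity: grad f(x*) = H x* + g = (0, 0).
Eigenvalues of H: -8.2361, -3.7639.
Both eigenvalues < 0, so H is negative definite -> x* is a strict local max.

max


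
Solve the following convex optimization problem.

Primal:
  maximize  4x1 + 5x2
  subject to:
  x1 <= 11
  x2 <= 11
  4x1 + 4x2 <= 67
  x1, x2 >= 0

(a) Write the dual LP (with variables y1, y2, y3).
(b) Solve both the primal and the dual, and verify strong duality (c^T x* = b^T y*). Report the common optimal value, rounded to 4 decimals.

The standard primal-dual pair for 'max c^T x s.t. A x <= b, x >= 0' is:
  Dual:  min b^T y  s.t.  A^T y >= c,  y >= 0.

So the dual LP is:
  minimize  11y1 + 11y2 + 67y3
  subject to:
    y1 + 4y3 >= 4
    y2 + 4y3 >= 5
    y1, y2, y3 >= 0

Solving the primal: x* = (5.75, 11).
  primal value c^T x* = 78.
Solving the dual: y* = (0, 1, 1).
  dual value b^T y* = 78.
Strong duality: c^T x* = b^T y*. Confirmed.

78


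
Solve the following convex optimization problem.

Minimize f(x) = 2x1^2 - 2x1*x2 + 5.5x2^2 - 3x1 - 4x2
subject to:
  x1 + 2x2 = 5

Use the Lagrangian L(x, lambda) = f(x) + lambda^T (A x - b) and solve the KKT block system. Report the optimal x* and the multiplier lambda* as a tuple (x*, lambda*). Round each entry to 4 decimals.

Form the Lagrangian:
  L(x, lambda) = (1/2) x^T Q x + c^T x + lambda^T (A x - b)
Stationarity (grad_x L = 0): Q x + c + A^T lambda = 0.
Primal feasibility: A x = b.

This gives the KKT block system:
  [ Q   A^T ] [ x     ]   [-c ]
  [ A    0  ] [ lambda ] = [ b ]

Solving the linear system:
  x*      = (2.2571, 1.3714)
  lambda* = (-3.2857)
  f(x*)   = 2.0857

x* = (2.2571, 1.3714), lambda* = (-3.2857)


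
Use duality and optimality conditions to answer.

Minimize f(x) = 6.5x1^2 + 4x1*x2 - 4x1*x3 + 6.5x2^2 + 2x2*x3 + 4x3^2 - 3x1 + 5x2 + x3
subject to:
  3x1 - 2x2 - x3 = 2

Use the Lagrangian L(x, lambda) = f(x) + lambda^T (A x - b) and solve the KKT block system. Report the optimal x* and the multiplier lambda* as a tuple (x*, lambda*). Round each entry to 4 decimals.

Form the Lagrangian:
  L(x, lambda) = (1/2) x^T Q x + c^T x + lambda^T (A x - b)
Stationarity (grad_x L = 0): Q x + c + A^T lambda = 0.
Primal feasibility: A x = b.

This gives the KKT block system:
  [ Q   A^T ] [ x     ]   [-c ]
  [ A    0  ] [ lambda ] = [ b ]

Solving the linear system:
  x*      = (0.4053, -0.5092, 0.2343)
  lambda* = (0.2351)
  f(x*)   = -1.9989

x* = (0.4053, -0.5092, 0.2343), lambda* = (0.2351)


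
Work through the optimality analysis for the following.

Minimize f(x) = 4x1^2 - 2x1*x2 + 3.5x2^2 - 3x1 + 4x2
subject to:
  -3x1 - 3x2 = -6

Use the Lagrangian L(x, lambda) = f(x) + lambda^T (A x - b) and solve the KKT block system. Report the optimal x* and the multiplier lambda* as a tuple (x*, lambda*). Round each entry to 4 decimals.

Form the Lagrangian:
  L(x, lambda) = (1/2) x^T Q x + c^T x + lambda^T (A x - b)
Stationarity (grad_x L = 0): Q x + c + A^T lambda = 0.
Primal feasibility: A x = b.

This gives the KKT block system:
  [ Q   A^T ] [ x     ]   [-c ]
  [ A    0  ] [ lambda ] = [ b ]

Solving the linear system:
  x*      = (1.3158, 0.6842)
  lambda* = (2.0526)
  f(x*)   = 5.5526

x* = (1.3158, 0.6842), lambda* = (2.0526)


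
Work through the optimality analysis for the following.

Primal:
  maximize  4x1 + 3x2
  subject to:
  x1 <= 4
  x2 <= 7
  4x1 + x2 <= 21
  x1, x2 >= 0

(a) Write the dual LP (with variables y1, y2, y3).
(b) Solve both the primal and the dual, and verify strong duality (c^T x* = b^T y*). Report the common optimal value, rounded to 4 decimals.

The standard primal-dual pair for 'max c^T x s.t. A x <= b, x >= 0' is:
  Dual:  min b^T y  s.t.  A^T y >= c,  y >= 0.

So the dual LP is:
  minimize  4y1 + 7y2 + 21y3
  subject to:
    y1 + 4y3 >= 4
    y2 + y3 >= 3
    y1, y2, y3 >= 0

Solving the primal: x* = (3.5, 7).
  primal value c^T x* = 35.
Solving the dual: y* = (0, 2, 1).
  dual value b^T y* = 35.
Strong duality: c^T x* = b^T y*. Confirmed.

35


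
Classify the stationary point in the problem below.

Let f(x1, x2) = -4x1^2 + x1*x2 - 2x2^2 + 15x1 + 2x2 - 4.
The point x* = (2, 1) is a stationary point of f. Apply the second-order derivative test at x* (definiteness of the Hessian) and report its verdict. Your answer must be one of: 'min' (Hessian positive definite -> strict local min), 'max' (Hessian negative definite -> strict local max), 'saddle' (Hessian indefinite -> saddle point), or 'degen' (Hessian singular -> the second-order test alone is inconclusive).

Compute the Hessian H = grad^2 f:
  H = [[-8, 1], [1, -4]]
Verify stationarity: grad f(x*) = H x* + g = (0, 0).
Eigenvalues of H: -8.2361, -3.7639.
Both eigenvalues < 0, so H is negative definite -> x* is a strict local max.

max


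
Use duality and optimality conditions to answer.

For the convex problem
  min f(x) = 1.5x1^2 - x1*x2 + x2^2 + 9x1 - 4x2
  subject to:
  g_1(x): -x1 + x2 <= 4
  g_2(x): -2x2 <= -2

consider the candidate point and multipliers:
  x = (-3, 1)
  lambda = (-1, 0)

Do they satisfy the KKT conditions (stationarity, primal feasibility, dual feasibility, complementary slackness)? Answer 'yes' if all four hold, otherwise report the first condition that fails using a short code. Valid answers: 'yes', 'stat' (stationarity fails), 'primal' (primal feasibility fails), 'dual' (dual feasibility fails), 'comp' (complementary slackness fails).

Gradient of f: grad f(x) = Q x + c = (-1, 1)
Constraint values g_i(x) = a_i^T x - b_i:
  g_1((-3, 1)) = 0
  g_2((-3, 1)) = 0
Stationarity residual: grad f(x) + sum_i lambda_i a_i = (0, 0)
  -> stationarity OK
Primal feasibility (all g_i <= 0): OK
Dual feasibility (all lambda_i >= 0): FAILS
Complementary slackness (lambda_i * g_i(x) = 0 for all i): OK

Verdict: the first failing condition is dual_feasibility -> dual.

dual


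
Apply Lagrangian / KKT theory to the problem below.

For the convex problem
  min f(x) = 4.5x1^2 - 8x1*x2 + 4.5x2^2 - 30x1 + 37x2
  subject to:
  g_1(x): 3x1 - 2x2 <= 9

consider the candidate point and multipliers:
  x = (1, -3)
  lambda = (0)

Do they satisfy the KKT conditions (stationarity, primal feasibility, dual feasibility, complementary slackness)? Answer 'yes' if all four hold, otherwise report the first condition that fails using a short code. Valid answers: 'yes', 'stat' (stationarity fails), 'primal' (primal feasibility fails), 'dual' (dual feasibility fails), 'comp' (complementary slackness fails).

Gradient of f: grad f(x) = Q x + c = (3, 2)
Constraint values g_i(x) = a_i^T x - b_i:
  g_1((1, -3)) = 0
Stationarity residual: grad f(x) + sum_i lambda_i a_i = (3, 2)
  -> stationarity FAILS
Primal feasibility (all g_i <= 0): OK
Dual feasibility (all lambda_i >= 0): OK
Complementary slackness (lambda_i * g_i(x) = 0 for all i): OK

Verdict: the first failing condition is stationarity -> stat.

stat


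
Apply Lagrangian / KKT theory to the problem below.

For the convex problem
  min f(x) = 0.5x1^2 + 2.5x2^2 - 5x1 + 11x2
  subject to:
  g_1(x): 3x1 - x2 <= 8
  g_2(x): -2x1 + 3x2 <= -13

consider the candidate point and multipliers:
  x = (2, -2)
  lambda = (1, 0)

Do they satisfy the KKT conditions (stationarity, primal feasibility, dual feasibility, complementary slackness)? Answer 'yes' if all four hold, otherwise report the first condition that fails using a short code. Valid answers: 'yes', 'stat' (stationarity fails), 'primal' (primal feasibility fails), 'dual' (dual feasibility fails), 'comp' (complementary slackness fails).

Gradient of f: grad f(x) = Q x + c = (-3, 1)
Constraint values g_i(x) = a_i^T x - b_i:
  g_1((2, -2)) = 0
  g_2((2, -2)) = 3
Stationarity residual: grad f(x) + sum_i lambda_i a_i = (0, 0)
  -> stationarity OK
Primal feasibility (all g_i <= 0): FAILS
Dual feasibility (all lambda_i >= 0): OK
Complementary slackness (lambda_i * g_i(x) = 0 for all i): OK

Verdict: the first failing condition is primal_feasibility -> primal.

primal


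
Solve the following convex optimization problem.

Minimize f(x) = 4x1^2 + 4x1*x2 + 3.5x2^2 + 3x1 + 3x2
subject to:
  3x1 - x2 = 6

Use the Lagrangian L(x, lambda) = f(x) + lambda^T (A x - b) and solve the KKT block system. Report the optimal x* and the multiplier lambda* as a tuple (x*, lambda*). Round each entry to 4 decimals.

Form the Lagrangian:
  L(x, lambda) = (1/2) x^T Q x + c^T x + lambda^T (A x - b)
Stationarity (grad_x L = 0): Q x + c + A^T lambda = 0.
Primal feasibility: A x = b.

This gives the KKT block system:
  [ Q   A^T ] [ x     ]   [-c ]
  [ A    0  ] [ lambda ] = [ b ]

Solving the linear system:
  x*      = (1.4526, -1.6421)
  lambda* = (-2.6842)
  f(x*)   = 7.7684

x* = (1.4526, -1.6421), lambda* = (-2.6842)


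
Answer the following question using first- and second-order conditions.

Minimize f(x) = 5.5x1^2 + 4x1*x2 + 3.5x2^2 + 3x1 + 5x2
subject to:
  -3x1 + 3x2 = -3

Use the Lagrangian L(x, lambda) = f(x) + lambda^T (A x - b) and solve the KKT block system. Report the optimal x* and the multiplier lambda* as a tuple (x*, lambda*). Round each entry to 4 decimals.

Form the Lagrangian:
  L(x, lambda) = (1/2) x^T Q x + c^T x + lambda^T (A x - b)
Stationarity (grad_x L = 0): Q x + c + A^T lambda = 0.
Primal feasibility: A x = b.

This gives the KKT block system:
  [ Q   A^T ] [ x     ]   [-c ]
  [ A    0  ] [ lambda ] = [ b ]

Solving the linear system:
  x*      = (0.1154, -0.8846)
  lambda* = (0.2436)
  f(x*)   = -1.6731

x* = (0.1154, -0.8846), lambda* = (0.2436)


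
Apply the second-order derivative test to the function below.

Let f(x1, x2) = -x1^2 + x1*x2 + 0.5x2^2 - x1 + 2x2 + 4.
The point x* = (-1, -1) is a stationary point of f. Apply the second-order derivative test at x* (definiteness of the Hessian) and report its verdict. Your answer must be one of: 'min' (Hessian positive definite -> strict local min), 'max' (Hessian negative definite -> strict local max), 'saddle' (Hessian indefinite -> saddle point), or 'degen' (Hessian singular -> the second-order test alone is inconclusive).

Compute the Hessian H = grad^2 f:
  H = [[-2, 1], [1, 1]]
Verify stationarity: grad f(x*) = H x* + g = (0, 0).
Eigenvalues of H: -2.3028, 1.3028.
Eigenvalues have mixed signs, so H is indefinite -> x* is a saddle point.

saddle
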